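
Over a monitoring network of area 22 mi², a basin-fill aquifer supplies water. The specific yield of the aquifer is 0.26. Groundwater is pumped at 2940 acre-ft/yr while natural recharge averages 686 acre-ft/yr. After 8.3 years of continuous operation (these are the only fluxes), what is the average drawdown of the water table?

A = 22 mi² = 5.698 × 10^7 m²
Net abstraction = 2940 − 686 = 2254 acre-ft/yr
Q_net = 2254 acre-ft/yr = 7617 m³/d
t = 8.3 years = 3030 d
ΔV = Q × t = 7617 m³/d × 3030 d = 2.308 × 10^7 m³
Δh = ΔV / (Sy × A) = 2.308 × 10^7 / (0.26 × 5.698 × 10^7) = 1.558 m

Δh ≈ 1.56 m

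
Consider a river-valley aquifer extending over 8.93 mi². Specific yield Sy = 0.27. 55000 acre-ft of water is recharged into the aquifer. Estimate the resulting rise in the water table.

A = 8.93 mi² = 2.313 × 10^7 m²
ΔV = 55000 acre-ft = 6.784 × 10^7 m³
Δh = ΔV / (Sy × A) = 6.784 × 10^7 m³ / (0.27 × 2.313 × 10^7 m²) = 10.86 m

Δh ≈ 10.9 m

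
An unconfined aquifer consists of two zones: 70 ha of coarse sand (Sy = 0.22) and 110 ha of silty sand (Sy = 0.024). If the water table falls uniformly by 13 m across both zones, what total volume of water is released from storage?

A₁ = 70 ha = 7 × 10^5 m²; A₂ = 110 ha = 1.1 × 10^6 m²
ΔV₁ = 0.22 × 7 × 10^5 × 13 = 2.002 × 10^6 m³
ΔV₂ = 0.024 × 1.1 × 10^6 × 13 = 3.432 × 10^5 m³
ΔV = ΔV₁ + ΔV₂ = 2.345 × 10^6 m³

ΔV ≈ 2.35 × 10^6 m³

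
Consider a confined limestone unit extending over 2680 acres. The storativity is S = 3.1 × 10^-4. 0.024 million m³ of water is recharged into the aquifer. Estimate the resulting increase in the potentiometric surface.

Δh ≈ 7.14 m

A = 2680 acres = 1.085 × 10^7 m²
ΔV = 0.024 million m³ = 24000 m³
Δh = ΔV / (S × A) = 24000 m³ / (3.1 × 10^-4 × 1.085 × 10^7 m²) = 7.138 m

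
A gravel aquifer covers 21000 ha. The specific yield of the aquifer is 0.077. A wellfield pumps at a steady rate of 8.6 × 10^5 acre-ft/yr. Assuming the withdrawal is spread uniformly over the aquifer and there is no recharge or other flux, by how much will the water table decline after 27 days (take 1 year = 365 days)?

Δh ≈ 4.85 m

A = 21000 ha = 2.1 × 10^8 m²
Q = 8.6 × 10^5 acre-ft/yr = 2.906 × 10^6 m³/d
ΔV = Q × t = 2.906 × 10^6 m³/d × 27 d = 7.847 × 10^7 m³
Δh = ΔV / (Sy × A) = 7.847 × 10^7 / (0.077 × 2.1 × 10^8) = 4.853 m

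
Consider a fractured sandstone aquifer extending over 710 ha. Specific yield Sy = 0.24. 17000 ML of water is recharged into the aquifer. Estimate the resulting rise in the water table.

A = 710 ha = 7.1 × 10^6 m²
ΔV = 17000 ML = 1.7 × 10^7 m³
Δh = ΔV / (Sy × A) = 1.7 × 10^7 m³ / (0.24 × 7.1 × 10^6 m²) = 9.977 m

Δh ≈ 9.98 m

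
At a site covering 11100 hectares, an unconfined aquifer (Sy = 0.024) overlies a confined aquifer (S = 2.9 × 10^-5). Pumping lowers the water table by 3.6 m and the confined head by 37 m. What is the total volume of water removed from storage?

ΔV ≈ 9.71 × 10^6 m³

A = 11100 hectares = 1.11 × 10^8 m²
Unconfined: ΔV_u = Sy × A × Δh_u = 0.024 × 1.11 × 10^8 × 3.6 = 9.59 × 10^6 m³
Confined: ΔV_c = S × A × Δh_c = 2.9 × 10^-5 × 1.11 × 10^8 × 37 = 1.191 × 10^5 m³
Total ΔV = 9.59 × 10^6 + 1.191 × 10^5 = 9.71 × 10^6 m³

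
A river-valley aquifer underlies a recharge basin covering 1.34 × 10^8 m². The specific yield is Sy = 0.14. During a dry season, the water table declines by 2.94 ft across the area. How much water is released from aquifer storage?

Δh = 2.94 ft = 0.8961 m
ΔV = Sy × A × Δh = 0.14 × 1.34 × 10^8 m² × 0.8961 m = 1.681 × 10^7 m³

ΔV ≈ 1.68 × 10^7 m³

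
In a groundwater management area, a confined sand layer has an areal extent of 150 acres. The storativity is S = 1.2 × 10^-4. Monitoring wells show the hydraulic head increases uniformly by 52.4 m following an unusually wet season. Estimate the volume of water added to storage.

A = 150 acres = 6.07 × 10^5 m²
ΔV = S × A × Δh = 1.2 × 10^-4 × 6.07 × 10^5 m² × 52.4 m = 3817 m³

ΔV ≈ 3820 m³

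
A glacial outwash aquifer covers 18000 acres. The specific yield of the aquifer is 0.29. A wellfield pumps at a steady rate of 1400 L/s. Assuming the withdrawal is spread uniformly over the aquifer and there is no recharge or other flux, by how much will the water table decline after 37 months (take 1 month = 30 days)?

A = 18000 acres = 7.284 × 10^7 m²
Q = 1400 L/s = 1.21 × 10^5 m³/d
t = 37 months = 1110 d
ΔV = Q × t = 1.21 × 10^5 m³/d × 1110 d = 1.343 × 10^8 m³
Δh = ΔV / (Sy × A) = 1.343 × 10^8 / (0.29 × 7.284 × 10^7) = 6.356 m

Δh ≈ 6.36 m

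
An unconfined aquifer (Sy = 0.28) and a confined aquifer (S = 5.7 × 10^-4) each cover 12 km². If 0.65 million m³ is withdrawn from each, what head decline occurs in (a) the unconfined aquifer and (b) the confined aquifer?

Δh_u ≈ 0.193 m; Δh_c ≈ 95 m

A = 12 km² = 1.2 × 10^7 m²
ΔV = 0.65 million m³ = 6.5 × 10^5 m³
Unconfined: Δh_u = ΔV/(Sy·A) = 6.5 × 10^5/(0.28 × 1.2 × 10^7) = 0.1935 m
Confined: Δh_c = ΔV/(S·A) = 6.5 × 10^5/(5.7 × 10^-4 × 1.2 × 10^7) = 95.03 m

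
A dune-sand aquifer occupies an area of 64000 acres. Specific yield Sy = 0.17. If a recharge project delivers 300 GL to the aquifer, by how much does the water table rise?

Δh ≈ 6.81 m

A = 64000 acres = 2.59 × 10^8 m²
ΔV = 300 GL = 3 × 10^8 m³
Δh = ΔV / (Sy × A) = 3 × 10^8 m³ / (0.17 × 2.59 × 10^8 m²) = 6.814 m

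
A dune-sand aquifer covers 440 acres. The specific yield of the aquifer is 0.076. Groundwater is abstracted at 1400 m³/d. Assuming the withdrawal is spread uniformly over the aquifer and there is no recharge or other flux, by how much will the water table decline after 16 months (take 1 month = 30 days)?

Δh ≈ 4.97 m

A = 440 acres = 1.781 × 10^6 m²
t = 16 months = 480 d
ΔV = Q × t = 1400 m³/d × 480 d = 6.72 × 10^5 m³
Δh = ΔV / (Sy × A) = 6.72 × 10^5 / (0.076 × 1.781 × 10^6) = 4.966 m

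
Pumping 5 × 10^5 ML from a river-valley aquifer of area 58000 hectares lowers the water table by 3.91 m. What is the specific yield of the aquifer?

Sy ≈ 0.22

A = 58000 hectares = 5.8 × 10^8 m²
ΔV = 5 × 10^5 ML = 5 × 10^8 m³
Sy = ΔV / (A × Δh) = 5 × 10^8 m³ / (5.8 × 10^8 m² × 3.91 m) = 0.2205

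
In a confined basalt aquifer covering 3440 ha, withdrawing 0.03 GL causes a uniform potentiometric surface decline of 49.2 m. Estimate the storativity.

A = 3440 ha = 3.44 × 10^7 m²
ΔV = 0.03 GL = 30000 m³
S = ΔV / (A × Δh) = 30000 m³ / (3.44 × 10^7 m² × 49.2 m) = 1.773 × 10^-5

S ≈ 1.8 × 10^-5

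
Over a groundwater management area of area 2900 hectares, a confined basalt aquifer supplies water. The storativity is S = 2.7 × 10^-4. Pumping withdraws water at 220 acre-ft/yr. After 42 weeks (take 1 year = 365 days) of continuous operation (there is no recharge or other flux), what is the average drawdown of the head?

A = 2900 hectares = 2.9 × 10^7 m²
Q = 220 acre-ft/yr = 743.5 m³/d
t = 42 weeks = 294 d
ΔV = Q × t = 743.5 m³/d × 294 d = 2.186 × 10^5 m³
Δh = ΔV / (S × A) = 2.186 × 10^5 / (2.7 × 10^-4 × 2.9 × 10^7) = 27.92 m

Δh ≈ 27.9 m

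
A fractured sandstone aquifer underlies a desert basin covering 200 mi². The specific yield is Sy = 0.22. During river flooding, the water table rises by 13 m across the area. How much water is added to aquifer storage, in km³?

ΔV ≈ 1.48 km³

A = 200 mi² = 5.18 × 10^8 m²
ΔV = Sy × A × Δh = 0.22 × 5.18 × 10^8 m² × 13 m = 1.481 × 10^9 m³
ΔV = 1.481 × 10^9 m³ = 1.481 km³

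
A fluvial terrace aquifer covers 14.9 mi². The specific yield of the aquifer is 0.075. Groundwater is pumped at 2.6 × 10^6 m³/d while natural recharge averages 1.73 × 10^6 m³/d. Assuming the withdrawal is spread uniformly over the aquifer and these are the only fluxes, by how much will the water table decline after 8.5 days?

Δh ≈ 2.56 m

A = 14.9 mi² = 3.859 × 10^7 m²
Net abstraction = 2.6 × 10^6 − 1.73 × 10^6 = 8.7 × 10^5 m³/d
ΔV = Q × t = 8.7 × 10^5 m³/d × 8.5 d = 7.395 × 10^6 m³
Δh = ΔV / (Sy × A) = 7.395 × 10^6 / (0.075 × 3.859 × 10^7) = 2.555 m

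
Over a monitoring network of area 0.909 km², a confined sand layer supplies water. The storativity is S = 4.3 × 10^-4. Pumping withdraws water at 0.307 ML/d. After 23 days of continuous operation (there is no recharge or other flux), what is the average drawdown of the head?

Δh ≈ 18.1 m

A = 0.909 km² = 9.09 × 10^5 m²
Q = 0.307 ML/d = 307 m³/d
ΔV = Q × t = 307 m³/d × 23 d = 7061 m³
Δh = ΔV / (S × A) = 7061 / (4.3 × 10^-4 × 9.09 × 10^5) = 18.06 m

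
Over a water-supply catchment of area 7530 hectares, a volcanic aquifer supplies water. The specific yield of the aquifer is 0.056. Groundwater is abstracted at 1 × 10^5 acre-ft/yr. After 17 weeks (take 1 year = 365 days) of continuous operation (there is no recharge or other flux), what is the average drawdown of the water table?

A = 7530 hectares = 7.53 × 10^7 m²
Q = 1 × 10^5 acre-ft/yr = 3.379 × 10^5 m³/d
t = 17 weeks = 119 d
ΔV = Q × t = 3.379 × 10^5 m³/d × 119 d = 4.021 × 10^7 m³
Δh = ΔV / (Sy × A) = 4.021 × 10^7 / (0.056 × 7.53 × 10^7) = 9.537 m

Δh ≈ 9.54 m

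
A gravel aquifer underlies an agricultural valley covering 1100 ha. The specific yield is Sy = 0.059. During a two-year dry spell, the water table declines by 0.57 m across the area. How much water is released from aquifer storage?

ΔV ≈ 3.7 × 10^5 m³

A = 1100 ha = 1.1 × 10^7 m²
ΔV = Sy × A × Δh = 0.059 × 1.1 × 10^7 m² × 0.57 m = 3.699 × 10^5 m³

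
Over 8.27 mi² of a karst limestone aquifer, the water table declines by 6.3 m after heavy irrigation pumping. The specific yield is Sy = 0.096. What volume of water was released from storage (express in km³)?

A = 8.27 mi² = 2.142 × 10^7 m²
ΔV = Sy × A × Δh = 0.096 × 2.142 × 10^7 m² × 6.3 m = 1.295 × 10^7 m³
ΔV = 1.295 × 10^7 m³ = 0.01295 km³

ΔV ≈ 0.013 km³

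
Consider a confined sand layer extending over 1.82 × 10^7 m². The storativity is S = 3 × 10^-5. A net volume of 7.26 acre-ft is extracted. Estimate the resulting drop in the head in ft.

Δh ≈ 53.8 ft

ΔV = 7.26 acre-ft = 8955 m³
Δh = ΔV / (S × A) = 8955 m³ / (3 × 10^-5 × 1.82 × 10^7 m²) = 16.4 m
Δh = 16.4 m = 53.81 ft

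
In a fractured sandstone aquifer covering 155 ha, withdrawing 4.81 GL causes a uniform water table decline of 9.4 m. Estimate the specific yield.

Sy ≈ 0.33

A = 155 ha = 1.55 × 10^6 m²
ΔV = 4.81 GL = 4.81 × 10^6 m³
Sy = ΔV / (A × Δh) = 4.81 × 10^6 m³ / (1.55 × 10^6 m² × 9.4 m) = 0.3301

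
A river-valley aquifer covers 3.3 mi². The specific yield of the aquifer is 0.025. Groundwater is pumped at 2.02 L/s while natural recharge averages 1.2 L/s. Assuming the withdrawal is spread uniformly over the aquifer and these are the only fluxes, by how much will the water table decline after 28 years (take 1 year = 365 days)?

A = 3.3 mi² = 8.547 × 10^6 m²
Net abstraction = 2.02 − 1.2 = 0.82 L/s
Q_net = 0.82 L/s = 70.85 m³/d
t = 28 years = 10220 d
ΔV = Q × t = 70.85 m³/d × 10220 d = 7.241 × 10^5 m³
Δh = ΔV / (Sy × A) = 7.241 × 10^5 / (0.025 × 8.547 × 10^6) = 3.389 m

Δh ≈ 3.39 m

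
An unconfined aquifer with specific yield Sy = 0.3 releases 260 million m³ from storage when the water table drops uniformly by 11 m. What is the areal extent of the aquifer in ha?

ΔV = 260 million m³ = 2.6 × 10^8 m³
A = ΔV / (Sy × Δh) = 2.6 × 10^8 / (0.3 × 11) = 7.879 × 10^7 m²
A = 7.879 × 10^7 m² = 7879 ha

A ≈ 7880 ha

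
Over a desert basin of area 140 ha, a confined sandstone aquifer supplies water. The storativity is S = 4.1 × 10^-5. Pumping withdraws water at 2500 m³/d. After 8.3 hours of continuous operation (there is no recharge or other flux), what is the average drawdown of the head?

Δh ≈ 15.1 m

A = 140 ha = 1.4 × 10^6 m²
t = 8.3 hours = 0.3458 d
ΔV = Q × t = 2500 m³/d × 0.3458 d = 864.6 m³
Δh = ΔV / (S × A) = 864.6 / (4.1 × 10^-5 × 1.4 × 10^6) = 15.06 m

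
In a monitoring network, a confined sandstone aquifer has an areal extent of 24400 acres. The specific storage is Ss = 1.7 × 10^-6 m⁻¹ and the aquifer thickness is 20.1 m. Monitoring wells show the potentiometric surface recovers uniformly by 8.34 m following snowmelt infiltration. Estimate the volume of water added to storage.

ΔV ≈ 28100 m³

S = Ss × b = 1.7 × 10^-6 m⁻¹ × 20.1 m = 3.417 × 10^-5
A = 24400 acres = 9.874 × 10^7 m²
ΔV = S × A × Δh = 3.417 × 10^-5 × 9.874 × 10^7 m² × 8.34 m = 28140 m³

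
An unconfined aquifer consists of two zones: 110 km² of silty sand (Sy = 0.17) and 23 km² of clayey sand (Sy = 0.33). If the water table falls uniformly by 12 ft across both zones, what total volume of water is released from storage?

ΔV ≈ 9.62 × 10^7 m³

A₁ = 110 km² = 1.1 × 10^8 m²; A₂ = 23 km² = 2.3 × 10^7 m²
Δh = 12 ft = 3.658 m
ΔV₁ = 0.17 × 1.1 × 10^8 × 3.658 = 6.84 × 10^7 m³
ΔV₂ = 0.33 × 2.3 × 10^7 × 3.658 = 2.776 × 10^7 m³
ΔV = ΔV₁ + ΔV₂ = 9.616 × 10^7 m³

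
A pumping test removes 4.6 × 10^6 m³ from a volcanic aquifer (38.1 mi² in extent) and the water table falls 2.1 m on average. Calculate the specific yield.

A = 38.1 mi² = 9.868 × 10^7 m²
Sy = ΔV / (A × Δh) = 4.6 × 10^6 m³ / (9.868 × 10^7 m² × 2.1 m) = 0.0222

Sy ≈ 0.022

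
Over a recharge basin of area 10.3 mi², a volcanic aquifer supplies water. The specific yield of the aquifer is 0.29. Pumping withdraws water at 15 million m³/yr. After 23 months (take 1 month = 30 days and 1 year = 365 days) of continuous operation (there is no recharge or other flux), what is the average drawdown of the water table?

Δh ≈ 3.67 m

A = 10.3 mi² = 2.668 × 10^7 m²
Q = 15 million m³/yr = 41100 m³/d
t = 23 months = 690 d
ΔV = Q × t = 41100 m³/d × 690 d = 2.836 × 10^7 m³
Δh = ΔV / (Sy × A) = 2.836 × 10^7 / (0.29 × 2.668 × 10^7) = 3.665 m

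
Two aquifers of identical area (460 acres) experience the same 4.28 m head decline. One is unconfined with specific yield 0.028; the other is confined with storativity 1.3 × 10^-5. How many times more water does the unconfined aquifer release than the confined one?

A = 460 acres = 1.862 × 10^6 m²
Unconfined: ΔV_u = Sy × A × Δh = 0.028 × 1.862 × 10^6 × 4.28 = 2.231 × 10^5 m³
Confined: ΔV_c = S × A × Δh = 1.3 × 10^-5 × 1.862 × 10^6 × 4.28 = 103.6 m³
Ratio = ΔV_u / ΔV_c = Sy / S = 0.028 / 1.3 × 10^-5 = 2154

ΔV_u / ΔV_c ≈ 2150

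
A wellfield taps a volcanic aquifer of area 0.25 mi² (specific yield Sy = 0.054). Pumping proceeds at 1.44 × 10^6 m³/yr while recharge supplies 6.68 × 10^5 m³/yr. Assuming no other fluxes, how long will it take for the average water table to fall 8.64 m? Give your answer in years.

t ≈ 0.391 years

A = 0.25 mi² = 6.475 × 10^5 m²
ΔV = Sy × A × Δh = 0.054 × 6.475 × 10^5 × 8.64 = 3.021 × 10^5 m³
Net withdrawal = 1.44 × 10^6 − 6.68 × 10^5 = 7.72 × 10^5 m³/yr = 2115 m³/d
t = ΔV / Q = 3.021 × 10^5 m³ / 2115 m³/d = 142.8 d
t = 142.8 d ≈ 0.3913 years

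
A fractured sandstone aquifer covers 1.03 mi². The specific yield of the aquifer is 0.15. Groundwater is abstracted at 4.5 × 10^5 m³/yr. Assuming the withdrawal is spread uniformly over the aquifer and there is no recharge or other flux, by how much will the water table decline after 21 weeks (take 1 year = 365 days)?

A = 1.03 mi² = 2.668 × 10^6 m²
Q = 4.5 × 10^5 m³/yr = 1233 m³/d
t = 21 weeks = 147 d
ΔV = Q × t = 1233 m³/d × 147 d = 1.812 × 10^5 m³
Δh = ΔV / (Sy × A) = 1.812 × 10^5 / (0.15 × 2.668 × 10^6) = 0.4529 m

Δh ≈ 0.453 m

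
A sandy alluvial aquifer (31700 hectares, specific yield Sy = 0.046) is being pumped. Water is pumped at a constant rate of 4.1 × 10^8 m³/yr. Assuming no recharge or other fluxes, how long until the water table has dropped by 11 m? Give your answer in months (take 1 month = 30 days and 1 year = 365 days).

t ≈ 4.76 months

A = 31700 hectares = 3.17 × 10^8 m²
ΔV = Sy × A × Δh = 0.046 × 3.17 × 10^8 × 11 = 1.604 × 10^8 m³
Q = 4.1 × 10^8 m³/yr = 1.123 × 10^6 m³/d
t = ΔV / Q = 1.604 × 10^8 m³ / 1.123 × 10^6 m³/d = 142.8 d
t = 142.8 d ≈ 4.76 months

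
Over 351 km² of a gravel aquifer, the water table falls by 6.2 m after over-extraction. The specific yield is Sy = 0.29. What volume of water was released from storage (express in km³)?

A = 351 km² = 3.51 × 10^8 m²
ΔV = Sy × A × Δh = 0.29 × 3.51 × 10^8 m² × 6.2 m = 6.311 × 10^8 m³
ΔV = 6.311 × 10^8 m³ = 0.6311 km³

ΔV ≈ 0.631 km³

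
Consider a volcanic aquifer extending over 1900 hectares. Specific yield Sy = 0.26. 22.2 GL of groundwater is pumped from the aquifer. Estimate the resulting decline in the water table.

A = 1900 hectares = 1.9 × 10^7 m²
ΔV = 22.2 GL = 2.22 × 10^7 m³
Δh = ΔV / (Sy × A) = 2.22 × 10^7 m³ / (0.26 × 1.9 × 10^7 m²) = 4.494 m

Δh ≈ 4.49 m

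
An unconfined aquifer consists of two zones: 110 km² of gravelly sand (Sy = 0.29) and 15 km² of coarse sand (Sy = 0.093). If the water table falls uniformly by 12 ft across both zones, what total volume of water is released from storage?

A₁ = 110 km² = 1.1 × 10^8 m²; A₂ = 15 km² = 1.5 × 10^7 m²
Δh = 12 ft = 3.658 m
ΔV₁ = 0.29 × 1.1 × 10^8 × 3.658 = 1.167 × 10^8 m³
ΔV₂ = 0.093 × 1.5 × 10^7 × 3.658 = 5.102 × 10^6 m³
ΔV = ΔV₁ + ΔV₂ = 1.218 × 10^8 m³

ΔV ≈ 1.22 × 10^8 m³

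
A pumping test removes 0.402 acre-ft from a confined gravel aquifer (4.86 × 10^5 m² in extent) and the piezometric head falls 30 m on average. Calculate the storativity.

ΔV = 0.402 acre-ft = 495.9 m³
S = ΔV / (A × Δh) = 495.9 m³ / (4.86 × 10^5 m² × 30 m) = 3.401 × 10^-5

S ≈ 3.4 × 10^-5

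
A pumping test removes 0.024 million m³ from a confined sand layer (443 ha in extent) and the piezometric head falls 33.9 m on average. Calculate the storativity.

S ≈ 1.6 × 10^-4

A = 443 ha = 4.43 × 10^6 m²
ΔV = 0.024 million m³ = 24000 m³
S = ΔV / (A × Δh) = 24000 m³ / (4.43 × 10^6 m² × 33.9 m) = 1.598 × 10^-4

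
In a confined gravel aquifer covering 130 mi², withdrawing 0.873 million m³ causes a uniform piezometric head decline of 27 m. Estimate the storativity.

A = 130 mi² = 3.367 × 10^8 m²
ΔV = 0.873 million m³ = 8.73 × 10^5 m³
S = ΔV / (A × Δh) = 8.73 × 10^5 m³ / (3.367 × 10^8 m² × 27 m) = 9.603 × 10^-5

S ≈ 9.6 × 10^-5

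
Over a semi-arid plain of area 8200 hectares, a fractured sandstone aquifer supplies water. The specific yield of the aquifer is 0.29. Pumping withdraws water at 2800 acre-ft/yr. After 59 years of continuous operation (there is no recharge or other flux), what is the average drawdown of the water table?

Δh ≈ 8.57 m

A = 8200 hectares = 8.2 × 10^7 m²
Q = 2800 acre-ft/yr = 9462 m³/d
t = 59 years = 21540 d
ΔV = Q × t = 9462 m³/d × 21540 d = 2.038 × 10^8 m³
Δh = ΔV / (Sy × A) = 2.038 × 10^8 / (0.29 × 8.2 × 10^7) = 8.569 m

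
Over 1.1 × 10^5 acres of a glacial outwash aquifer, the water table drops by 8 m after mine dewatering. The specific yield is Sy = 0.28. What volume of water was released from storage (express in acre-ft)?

ΔV ≈ 8.08 × 10^5 acre-ft

A = 1.1 × 10^5 acres = 4.452 × 10^8 m²
ΔV = Sy × A × Δh = 0.28 × 4.452 × 10^8 m² × 8 m = 9.971 × 10^8 m³
ΔV = 9.971 × 10^8 m³ = 8.084 × 10^5 acre-ft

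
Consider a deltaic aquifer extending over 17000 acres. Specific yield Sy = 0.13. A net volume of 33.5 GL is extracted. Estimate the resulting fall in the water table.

A = 17000 acres = 6.88 × 10^7 m²
ΔV = 33.5 GL = 3.35 × 10^7 m³
Δh = ΔV / (Sy × A) = 3.35 × 10^7 m³ / (0.13 × 6.88 × 10^7 m²) = 3.746 m

Δh ≈ 3.75 m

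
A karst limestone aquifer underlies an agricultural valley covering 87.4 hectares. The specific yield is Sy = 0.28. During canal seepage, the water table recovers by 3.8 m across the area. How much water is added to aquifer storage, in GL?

A = 87.4 hectares = 8.74 × 10^5 m²
ΔV = Sy × A × Δh = 0.28 × 8.74 × 10^5 m² × 3.8 m = 9.299 × 10^5 m³
ΔV = 9.299 × 10^5 m³ = 0.9299 GL

ΔV ≈ 0.93 GL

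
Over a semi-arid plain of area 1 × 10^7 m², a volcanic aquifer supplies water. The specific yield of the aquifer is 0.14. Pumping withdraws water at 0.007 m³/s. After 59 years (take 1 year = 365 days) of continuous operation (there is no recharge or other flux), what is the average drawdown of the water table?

Q = 0.007 m³/s = 604.8 m³/d
t = 59 years = 21540 d
ΔV = Q × t = 604.8 m³/d × 21540 d = 1.302 × 10^7 m³
Δh = ΔV / (Sy × A) = 1.302 × 10^7 / (0.14 × 1 × 10^7) = 9.303 m

Δh ≈ 9.3 m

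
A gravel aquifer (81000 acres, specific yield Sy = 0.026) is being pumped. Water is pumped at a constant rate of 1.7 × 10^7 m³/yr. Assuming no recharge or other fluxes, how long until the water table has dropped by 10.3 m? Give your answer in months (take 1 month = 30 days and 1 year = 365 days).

A = 81000 acres = 3.278 × 10^8 m²
ΔV = Sy × A × Δh = 0.026 × 3.278 × 10^8 × 10.3 = 8.778 × 10^7 m³
Q = 1.7 × 10^7 m³/yr = 46580 m³/d
t = ΔV / Q = 8.778 × 10^7 m³ / 46580 m³/d = 1885 d
t = 1885 d ≈ 62.83 months

t ≈ 62.8 months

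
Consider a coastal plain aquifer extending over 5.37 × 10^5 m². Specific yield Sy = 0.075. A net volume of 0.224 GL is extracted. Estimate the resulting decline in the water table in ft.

Δh ≈ 18.2 ft

ΔV = 0.224 GL = 2.24 × 10^5 m³
Δh = ΔV / (Sy × A) = 2.24 × 10^5 m³ / (0.075 × 5.37 × 10^5 m²) = 5.562 m
Δh = 5.562 m = 18.25 ft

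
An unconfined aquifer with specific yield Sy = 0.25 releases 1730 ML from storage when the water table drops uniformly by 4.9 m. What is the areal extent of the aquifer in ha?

A ≈ 141 ha

ΔV = 1730 ML = 1.73 × 10^6 m³
A = ΔV / (Sy × Δh) = 1.73 × 10^6 / (0.25 × 4.9) = 1.412 × 10^6 m²
A = 1.412 × 10^6 m² = 141.2 ha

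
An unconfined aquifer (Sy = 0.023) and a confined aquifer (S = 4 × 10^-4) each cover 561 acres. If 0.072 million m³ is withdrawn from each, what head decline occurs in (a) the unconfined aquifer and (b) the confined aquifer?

Δh_u ≈ 1.38 m; Δh_c ≈ 79.3 m

A = 561 acres = 2.27 × 10^6 m²
ΔV = 0.072 million m³ = 72000 m³
Unconfined: Δh_u = ΔV/(Sy·A) = 72000/(0.023 × 2.27 × 10^6) = 1.379 m
Confined: Δh_c = ΔV/(S·A) = 72000/(4 × 10^-4 × 2.27 × 10^6) = 79.29 m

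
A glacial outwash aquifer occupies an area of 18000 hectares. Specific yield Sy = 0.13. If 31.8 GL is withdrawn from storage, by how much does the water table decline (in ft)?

A = 18000 hectares = 1.8 × 10^8 m²
ΔV = 31.8 GL = 3.18 × 10^7 m³
Δh = ΔV / (Sy × A) = 3.18 × 10^7 m³ / (0.13 × 1.8 × 10^8 m²) = 1.359 m
Δh = 1.359 m = 4.459 ft

Δh ≈ 4.46 ft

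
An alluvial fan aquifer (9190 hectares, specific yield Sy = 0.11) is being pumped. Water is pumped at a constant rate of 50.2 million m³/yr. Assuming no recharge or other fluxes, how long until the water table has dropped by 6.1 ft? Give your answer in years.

t ≈ 0.374 years

A = 9190 hectares = 9.19 × 10^7 m²
Δh = 6.1 ft = 1.859 m
ΔV = Sy × A × Δh = 0.11 × 9.19 × 10^7 × 1.859 = 1.88 × 10^7 m³
Q = 50.2 million m³/yr = 1.375 × 10^5 m³/d
t = ΔV / Q = 1.88 × 10^7 m³ / 1.375 × 10^5 m³/d = 136.7 d
t = 136.7 d ≈ 0.3744 years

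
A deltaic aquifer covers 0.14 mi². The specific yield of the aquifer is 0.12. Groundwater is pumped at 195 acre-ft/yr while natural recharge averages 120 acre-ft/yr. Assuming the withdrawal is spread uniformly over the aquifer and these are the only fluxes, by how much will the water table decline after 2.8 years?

A = 0.14 mi² = 3.626 × 10^5 m²
Net abstraction = 195 − 120 = 75 acre-ft/yr
Q_net = 75 acre-ft/yr = 253.5 m³/d
t = 2.8 years = 1022 d
ΔV = Q × t = 253.5 m³/d × 1022 d = 2.59 × 10^5 m³
Δh = ΔV / (Sy × A) = 2.59 × 10^5 / (0.12 × 3.626 × 10^5) = 5.953 m

Δh ≈ 5.95 m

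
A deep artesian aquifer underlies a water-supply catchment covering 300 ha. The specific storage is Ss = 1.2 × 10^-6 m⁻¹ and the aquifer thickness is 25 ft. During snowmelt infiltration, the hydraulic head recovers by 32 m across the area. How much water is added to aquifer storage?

b = 25 ft = 7.62 m
S = Ss × b = 1.2 × 10^-6 m⁻¹ × 7.62 m = 9.144 × 10^-6
A = 300 ha = 3 × 10^6 m²
ΔV = S × A × Δh = 9.144 × 10^-6 × 3 × 10^6 m² × 32 m = 877.8 m³

ΔV ≈ 878 m³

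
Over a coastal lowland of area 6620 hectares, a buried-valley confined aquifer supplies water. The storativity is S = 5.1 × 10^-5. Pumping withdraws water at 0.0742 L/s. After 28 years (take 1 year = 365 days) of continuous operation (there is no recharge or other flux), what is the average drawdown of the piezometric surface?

A = 6620 hectares = 6.62 × 10^7 m²
Q = 0.0742 L/s = 6.411 m³/d
t = 28 years = 10220 d
ΔV = Q × t = 6.411 m³/d × 10220 d = 65520 m³
Δh = ΔV / (S × A) = 65520 / (5.1 × 10^-5 × 6.62 × 10^7) = 19.41 m

Δh ≈ 19.4 m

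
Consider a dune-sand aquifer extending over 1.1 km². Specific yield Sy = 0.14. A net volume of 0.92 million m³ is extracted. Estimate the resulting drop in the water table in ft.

A = 1.1 km² = 1.1 × 10^6 m²
ΔV = 0.92 million m³ = 9.2 × 10^5 m³
Δh = ΔV / (Sy × A) = 9.2 × 10^5 m³ / (0.14 × 1.1 × 10^6 m²) = 5.974 m
Δh = 5.974 m = 19.6 ft

Δh ≈ 19.6 ft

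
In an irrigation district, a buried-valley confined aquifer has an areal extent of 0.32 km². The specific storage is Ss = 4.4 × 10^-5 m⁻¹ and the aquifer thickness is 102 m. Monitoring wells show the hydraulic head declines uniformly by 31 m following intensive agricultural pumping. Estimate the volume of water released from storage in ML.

S = Ss × b = 4.4 × 10^-5 m⁻¹ × 102 m = 4.488 × 10^-3
A = 0.32 km² = 3.2 × 10^5 m²
ΔV = S × A × Δh = 0.004488 × 3.2 × 10^5 m² × 31 m = 44520 m³
ΔV = 44520 m³ = 44.52 ML

ΔV ≈ 44.5 ML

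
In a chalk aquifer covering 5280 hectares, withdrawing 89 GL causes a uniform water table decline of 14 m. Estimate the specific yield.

Sy ≈ 0.12

A = 5280 hectares = 5.28 × 10^7 m²
ΔV = 89 GL = 8.9 × 10^7 m³
Sy = ΔV / (A × Δh) = 8.9 × 10^7 m³ / (5.28 × 10^7 m² × 14 m) = 0.1204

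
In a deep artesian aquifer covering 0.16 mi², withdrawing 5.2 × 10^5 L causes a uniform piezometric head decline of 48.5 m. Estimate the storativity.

A = 0.16 mi² = 4.144 × 10^5 m²
ΔV = 5.2 × 10^5 L = 520 m³
S = ΔV / (A × Δh) = 520 m³ / (4.144 × 10^5 m² × 48.5 m) = 2.587 × 10^-5

S ≈ 2.6 × 10^-5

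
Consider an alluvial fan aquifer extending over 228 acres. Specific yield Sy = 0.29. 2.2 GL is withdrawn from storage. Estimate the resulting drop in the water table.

A = 228 acres = 9.227 × 10^5 m²
ΔV = 2.2 GL = 2.2 × 10^6 m³
Δh = ΔV / (Sy × A) = 2.2 × 10^6 m³ / (0.29 × 9.227 × 10^5 m²) = 8.222 m

Δh ≈ 8.22 m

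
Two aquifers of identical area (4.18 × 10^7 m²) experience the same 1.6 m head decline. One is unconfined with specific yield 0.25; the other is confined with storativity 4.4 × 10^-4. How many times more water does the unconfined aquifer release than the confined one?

Unconfined: ΔV_u = Sy × A × Δh = 0.25 × 4.18 × 10^7 × 1.6 = 1.672 × 10^7 m³
Confined: ΔV_c = S × A × Δh = 4.4 × 10^-4 × 4.18 × 10^7 × 1.6 = 29430 m³
Ratio = ΔV_u / ΔV_c = Sy / S = 0.25 / 4.4 × 10^-4 = 568.2

ΔV_u / ΔV_c ≈ 568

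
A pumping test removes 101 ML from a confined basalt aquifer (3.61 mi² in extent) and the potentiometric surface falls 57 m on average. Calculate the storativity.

S ≈ 1.9 × 10^-4

A = 3.61 mi² = 9.35 × 10^6 m²
ΔV = 101 ML = 1.01 × 10^5 m³
S = ΔV / (A × Δh) = 1.01 × 10^5 m³ / (9.35 × 10^6 m² × 57 m) = 1.895 × 10^-4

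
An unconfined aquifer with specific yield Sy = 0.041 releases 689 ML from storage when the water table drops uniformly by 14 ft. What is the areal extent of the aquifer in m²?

A ≈ 3.94 × 10^6 m²

Δh = 14 ft = 4.267 m
ΔV = 689 ML = 6.89 × 10^5 m³
A = ΔV / (Sy × Δh) = 6.89 × 10^5 / (0.041 × 4.267) = 3.938 × 10^6 m²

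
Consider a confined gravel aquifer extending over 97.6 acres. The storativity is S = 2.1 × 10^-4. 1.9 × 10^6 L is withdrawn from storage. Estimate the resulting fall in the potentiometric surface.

Δh ≈ 22.9 m

A = 97.6 acres = 3.95 × 10^5 m²
ΔV = 1.9 × 10^6 L = 1900 m³
Δh = ΔV / (S × A) = 1900 m³ / (2.1 × 10^-4 × 3.95 × 10^5 m²) = 22.91 m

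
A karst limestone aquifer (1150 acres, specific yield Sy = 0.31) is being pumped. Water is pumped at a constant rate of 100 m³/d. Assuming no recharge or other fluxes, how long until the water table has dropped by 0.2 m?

A = 1150 acres = 4.654 × 10^6 m²
ΔV = Sy × A × Δh = 0.31 × 4.654 × 10^6 × 0.2 = 2.885 × 10^5 m³
t = ΔV / Q = 2.885 × 10^5 m³ / 100 m³/d = 2885 d

t ≈ 2890 days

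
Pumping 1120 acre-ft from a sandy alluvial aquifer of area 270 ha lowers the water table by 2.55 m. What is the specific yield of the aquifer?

Sy ≈ 0.2

A = 270 ha = 2.7 × 10^6 m²
ΔV = 1120 acre-ft = 1.381 × 10^6 m³
Sy = ΔV / (A × Δh) = 1.381 × 10^6 m³ / (2.7 × 10^6 m² × 2.55 m) = 0.2007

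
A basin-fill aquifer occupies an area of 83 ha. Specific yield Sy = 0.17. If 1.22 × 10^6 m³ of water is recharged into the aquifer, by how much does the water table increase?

Δh ≈ 8.65 m

A = 83 ha = 8.3 × 10^5 m²
Δh = ΔV / (Sy × A) = 1.22 × 10^6 m³ / (0.17 × 8.3 × 10^5 m²) = 8.646 m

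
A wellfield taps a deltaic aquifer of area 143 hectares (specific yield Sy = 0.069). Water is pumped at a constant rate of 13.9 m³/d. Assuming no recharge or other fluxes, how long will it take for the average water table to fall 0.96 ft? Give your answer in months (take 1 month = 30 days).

t ≈ 69.2 months

A = 143 hectares = 1.43 × 10^6 m²
Δh = 0.96 ft = 0.2926 m
ΔV = Sy × A × Δh = 0.069 × 1.43 × 10^6 × 0.2926 = 28870 m³
t = ΔV / Q = 28870 m³ / 13.9 m³/d = 2077 d
t = 2077 d ≈ 69.24 months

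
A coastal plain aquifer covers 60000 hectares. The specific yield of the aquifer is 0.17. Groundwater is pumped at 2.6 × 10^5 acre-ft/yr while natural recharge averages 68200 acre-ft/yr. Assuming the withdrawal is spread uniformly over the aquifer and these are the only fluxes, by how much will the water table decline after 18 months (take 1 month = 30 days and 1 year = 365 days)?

Δh ≈ 3.43 m

A = 60000 hectares = 6 × 10^8 m²
Net abstraction = 2.6 × 10^5 − 68200 = 1.918 × 10^5 acre-ft/yr
Q_net = 1.918 × 10^5 acre-ft/yr = 6.482 × 10^5 m³/d
t = 18 months = 540 d
ΔV = Q × t = 6.482 × 10^5 m³/d × 540 d = 3.5 × 10^8 m³
Δh = ΔV / (Sy × A) = 3.5 × 10^8 / (0.17 × 6 × 10^8) = 3.431 m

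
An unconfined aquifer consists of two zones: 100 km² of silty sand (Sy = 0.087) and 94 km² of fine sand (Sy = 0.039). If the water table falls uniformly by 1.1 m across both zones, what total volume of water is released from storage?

ΔV ≈ 1.36 × 10^7 m³

A₁ = 100 km² = 1 × 10^8 m²; A₂ = 94 km² = 9.4 × 10^7 m²
ΔV₁ = 0.087 × 1 × 10^8 × 1.1 = 9.57 × 10^6 m³
ΔV₂ = 0.039 × 9.4 × 10^7 × 1.1 = 4.033 × 10^6 m³
ΔV = ΔV₁ + ΔV₂ = 1.36 × 10^7 m³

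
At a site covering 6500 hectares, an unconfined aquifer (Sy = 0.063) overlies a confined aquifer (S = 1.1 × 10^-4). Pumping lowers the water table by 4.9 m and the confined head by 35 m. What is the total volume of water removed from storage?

A = 6500 hectares = 6.5 × 10^7 m²
Unconfined: ΔV_u = Sy × A × Δh_u = 0.063 × 6.5 × 10^7 × 4.9 = 2.007 × 10^7 m³
Confined: ΔV_c = S × A × Δh_c = 1.1 × 10^-4 × 6.5 × 10^7 × 35 = 2.502 × 10^5 m³
Total ΔV = 2.007 × 10^7 + 2.502 × 10^5 = 2.032 × 10^7 m³

ΔV ≈ 2.03 × 10^7 m³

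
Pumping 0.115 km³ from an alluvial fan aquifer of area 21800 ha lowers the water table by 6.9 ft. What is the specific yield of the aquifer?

A = 21800 ha = 2.18 × 10^8 m²
Δh = 6.9 ft = 2.103 m
ΔV = 0.115 km³ = 1.15 × 10^8 m³
Sy = ΔV / (A × Δh) = 1.15 × 10^8 m³ / (2.18 × 10^8 m² × 2.103 m) = 0.2508

Sy ≈ 0.25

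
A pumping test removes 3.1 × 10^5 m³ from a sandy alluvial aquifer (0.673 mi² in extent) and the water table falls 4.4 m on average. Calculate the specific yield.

A = 0.673 mi² = 1.743 × 10^6 m²
Sy = ΔV / (A × Δh) = 3.1 × 10^5 m³ / (1.743 × 10^6 m² × 4.4 m) = 0.04042

Sy ≈ 0.04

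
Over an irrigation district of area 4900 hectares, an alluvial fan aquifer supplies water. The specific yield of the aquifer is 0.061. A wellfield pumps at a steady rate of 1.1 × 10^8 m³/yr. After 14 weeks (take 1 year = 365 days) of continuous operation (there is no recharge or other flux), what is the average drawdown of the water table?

A = 4900 hectares = 4.9 × 10^7 m²
Q = 1.1 × 10^8 m³/yr = 3.014 × 10^5 m³/d
t = 14 weeks = 98 d
ΔV = Q × t = 3.014 × 10^5 m³/d × 98 d = 2.953 × 10^7 m³
Δh = ΔV / (Sy × A) = 2.953 × 10^7 / (0.061 × 4.9 × 10^7) = 9.881 m

Δh ≈ 9.88 m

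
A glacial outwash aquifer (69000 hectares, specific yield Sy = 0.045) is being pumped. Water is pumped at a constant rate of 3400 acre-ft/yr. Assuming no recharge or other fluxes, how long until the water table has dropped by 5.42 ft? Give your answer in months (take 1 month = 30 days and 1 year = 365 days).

t ≈ 149 months

A = 69000 hectares = 6.9 × 10^8 m²
Δh = 5.42 ft = 1.652 m
ΔV = Sy × A × Δh = 0.045 × 6.9 × 10^8 × 1.652 = 5.13 × 10^7 m³
Q = 3400 acre-ft/yr = 11490 m³/d
t = ΔV / Q = 5.13 × 10^7 m³ / 11490 m³/d = 4464 d
t = 4464 d ≈ 148.8 months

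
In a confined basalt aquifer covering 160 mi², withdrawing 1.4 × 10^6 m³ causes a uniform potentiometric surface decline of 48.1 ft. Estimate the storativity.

S ≈ 2.3 × 10^-4

A = 160 mi² = 4.144 × 10^8 m²
Δh = 48.1 ft = 14.66 m
S = ΔV / (A × Δh) = 1.4 × 10^6 m³ / (4.144 × 10^8 m² × 14.66 m) = 2.304 × 10^-4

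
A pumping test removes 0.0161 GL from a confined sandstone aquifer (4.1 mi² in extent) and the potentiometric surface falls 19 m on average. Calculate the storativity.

S ≈ 8 × 10^-5

A = 4.1 mi² = 1.062 × 10^7 m²
ΔV = 0.0161 GL = 16100 m³
S = ΔV / (A × Δh) = 16100 m³ / (1.062 × 10^7 m² × 19 m) = 7.98 × 10^-5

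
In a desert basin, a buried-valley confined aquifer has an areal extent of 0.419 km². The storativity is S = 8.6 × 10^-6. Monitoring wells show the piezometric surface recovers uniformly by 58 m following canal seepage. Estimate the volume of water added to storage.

ΔV ≈ 209 m³

A = 0.419 km² = 4.19 × 10^5 m²
ΔV = S × A × Δh = 8.6 × 10^-6 × 4.19 × 10^5 m² × 58 m = 209 m³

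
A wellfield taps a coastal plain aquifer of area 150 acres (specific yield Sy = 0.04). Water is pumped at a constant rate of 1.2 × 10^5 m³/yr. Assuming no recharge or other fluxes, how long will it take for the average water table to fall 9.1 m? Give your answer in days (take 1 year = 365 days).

t ≈ 672 days

A = 150 acres = 6.07 × 10^5 m²
ΔV = Sy × A × Δh = 0.04 × 6.07 × 10^5 × 9.1 = 2.21 × 10^5 m³
Q = 1.2 × 10^5 m³/yr = 328.8 m³/d
t = ΔV / Q = 2.21 × 10^5 m³ / 328.8 m³/d = 672.1 d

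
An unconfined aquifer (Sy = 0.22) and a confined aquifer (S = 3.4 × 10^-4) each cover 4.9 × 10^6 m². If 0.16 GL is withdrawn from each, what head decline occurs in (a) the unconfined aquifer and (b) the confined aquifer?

ΔV = 0.16 GL = 1.6 × 10^5 m³
Unconfined: Δh_u = ΔV/(Sy·A) = 1.6 × 10^5/(0.22 × 4.9 × 10^6) = 0.1484 m
Confined: Δh_c = ΔV/(S·A) = 1.6 × 10^5/(3.4 × 10^-4 × 4.9 × 10^6) = 96.04 m

Δh_u ≈ 0.148 m; Δh_c ≈ 96 m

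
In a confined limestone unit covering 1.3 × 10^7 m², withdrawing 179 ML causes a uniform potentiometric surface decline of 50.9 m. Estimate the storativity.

ΔV = 179 ML = 1.79 × 10^5 m³
S = ΔV / (A × Δh) = 1.79 × 10^5 m³ / (1.3 × 10^7 m² × 50.9 m) = 2.705 × 10^-4

S ≈ 2.7 × 10^-4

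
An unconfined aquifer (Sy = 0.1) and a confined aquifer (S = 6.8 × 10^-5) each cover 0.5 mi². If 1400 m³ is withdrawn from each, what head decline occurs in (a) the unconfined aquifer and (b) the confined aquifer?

Δh_u ≈ 0.0108 m; Δh_c ≈ 15.9 m

A = 0.5 mi² = 1.295 × 10^6 m²
Unconfined: Δh_u = ΔV/(Sy·A) = 1400/(0.1 × 1.295 × 10^6) = 0.01081 m
Confined: Δh_c = ΔV/(S·A) = 1400/(6.8 × 10^-5 × 1.295 × 10^6) = 15.9 m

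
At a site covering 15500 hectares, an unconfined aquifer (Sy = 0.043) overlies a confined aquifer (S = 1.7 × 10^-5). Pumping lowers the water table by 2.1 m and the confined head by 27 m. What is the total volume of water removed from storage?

A = 15500 hectares = 1.55 × 10^8 m²
Unconfined: ΔV_u = Sy × A × Δh_u = 0.043 × 1.55 × 10^8 × 2.1 = 1.4 × 10^7 m³
Confined: ΔV_c = S × A × Δh_c = 1.7 × 10^-5 × 1.55 × 10^8 × 27 = 71140 m³
Total ΔV = 1.4 × 10^7 + 71140 = 1.407 × 10^7 m³

ΔV ≈ 1.41 × 10^7 m³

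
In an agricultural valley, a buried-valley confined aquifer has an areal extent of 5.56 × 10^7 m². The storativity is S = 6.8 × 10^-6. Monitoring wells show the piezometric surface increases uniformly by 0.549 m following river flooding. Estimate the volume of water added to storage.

ΔV = S × A × Δh = 6.8 × 10^-6 × 5.56 × 10^7 m² × 0.549 m = 207.6 m³

ΔV ≈ 208 m³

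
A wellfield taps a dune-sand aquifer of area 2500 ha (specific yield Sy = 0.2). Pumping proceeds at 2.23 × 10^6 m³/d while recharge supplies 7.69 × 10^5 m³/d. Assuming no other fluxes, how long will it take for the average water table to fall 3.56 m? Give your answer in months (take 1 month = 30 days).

A = 2500 ha = 2.5 × 10^7 m²
ΔV = Sy × A × Δh = 0.2 × 2.5 × 10^7 × 3.56 = 1.78 × 10^7 m³
Net withdrawal = 2.23 × 10^6 − 7.69 × 10^5 = 1.461 × 10^6 m³/d
t = ΔV / Q = 1.78 × 10^7 m³ / 1.461 × 10^6 m³/d = 12.18 d
t = 12.18 d ≈ 0.4061 months

t ≈ 0.406 months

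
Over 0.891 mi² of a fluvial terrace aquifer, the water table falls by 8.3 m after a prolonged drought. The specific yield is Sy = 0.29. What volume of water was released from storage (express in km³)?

ΔV ≈ 0.00555 km³

A = 0.891 mi² = 2.308 × 10^6 m²
ΔV = Sy × A × Δh = 0.29 × 2.308 × 10^6 m² × 8.3 m = 5.555 × 10^6 m³
ΔV = 5.555 × 10^6 m³ = 0.005555 km³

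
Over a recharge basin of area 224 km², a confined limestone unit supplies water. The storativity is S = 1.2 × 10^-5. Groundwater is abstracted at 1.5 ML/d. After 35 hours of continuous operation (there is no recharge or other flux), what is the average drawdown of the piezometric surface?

A = 224 km² = 2.24 × 10^8 m²
Q = 1.5 ML/d = 1500 m³/d
t = 35 hours = 1.458 d
ΔV = Q × t = 1500 m³/d × 1.458 d = 2188 m³
Δh = ΔV / (S × A) = 2188 / (1.2 × 10^-5 × 2.24 × 10^8) = 0.8138 m

Δh ≈ 0.814 m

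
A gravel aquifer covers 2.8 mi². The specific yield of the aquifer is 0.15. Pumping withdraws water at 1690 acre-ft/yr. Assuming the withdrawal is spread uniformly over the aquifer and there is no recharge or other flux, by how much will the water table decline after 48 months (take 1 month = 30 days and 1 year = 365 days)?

Δh ≈ 7.56 m

A = 2.8 mi² = 7.252 × 10^6 m²
Q = 1690 acre-ft/yr = 5711 m³/d
t = 48 months = 1440 d
ΔV = Q × t = 5711 m³/d × 1440 d = 8.224 × 10^6 m³
Δh = ΔV / (Sy × A) = 8.224 × 10^6 / (0.15 × 7.252 × 10^6) = 7.56 m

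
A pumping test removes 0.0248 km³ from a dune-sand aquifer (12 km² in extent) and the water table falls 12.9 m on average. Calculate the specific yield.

A = 12 km² = 1.2 × 10^7 m²
ΔV = 0.0248 km³ = 2.48 × 10^7 m³
Sy = ΔV / (A × Δh) = 2.48 × 10^7 m³ / (1.2 × 10^7 m² × 12.9 m) = 0.1602

Sy ≈ 0.16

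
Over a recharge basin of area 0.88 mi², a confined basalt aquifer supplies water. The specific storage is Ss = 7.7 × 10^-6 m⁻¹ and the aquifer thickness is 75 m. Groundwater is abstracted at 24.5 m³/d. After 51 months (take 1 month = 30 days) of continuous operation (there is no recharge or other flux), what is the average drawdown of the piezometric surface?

S = Ss × b = 7.7 × 10^-6 m⁻¹ × 75 m = 5.775 × 10^-4
A = 0.88 mi² = 2.279 × 10^6 m²
t = 51 months = 1530 d
ΔV = Q × t = 24.5 m³/d × 1530 d = 37480 m³
Δh = ΔV / (S × A) = 37480 / (5.775 × 10^-4 × 2.279 × 10^6) = 28.48 m

Δh ≈ 28.5 m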